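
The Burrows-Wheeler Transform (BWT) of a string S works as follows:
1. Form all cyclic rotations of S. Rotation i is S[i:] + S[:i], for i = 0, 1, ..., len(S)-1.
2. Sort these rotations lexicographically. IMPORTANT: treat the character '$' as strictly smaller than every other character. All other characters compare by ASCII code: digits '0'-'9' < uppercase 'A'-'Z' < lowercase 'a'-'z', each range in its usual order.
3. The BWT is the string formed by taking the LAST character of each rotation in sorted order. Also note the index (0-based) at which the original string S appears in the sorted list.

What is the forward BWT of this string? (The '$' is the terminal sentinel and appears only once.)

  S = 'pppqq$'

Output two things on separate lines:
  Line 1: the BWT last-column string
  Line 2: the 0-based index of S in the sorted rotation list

All 6 rotations (rotation i = S[i:]+S[:i]):
  rot[0] = pppqq$
  rot[1] = ppqq$p
  rot[2] = pqq$pp
  rot[3] = qq$ppp
  rot[4] = q$pppq
  rot[5] = $pppqq
Sorted (with $ < everything):
  sorted[0] = $pppqq  (last char: 'q')
  sorted[1] = pppqq$  (last char: '$')
  sorted[2] = ppqq$p  (last char: 'p')
  sorted[3] = pqq$pp  (last char: 'p')
  sorted[4] = q$pppq  (last char: 'q')
  sorted[5] = qq$ppp  (last char: 'p')
Last column: q$ppqp
Original string S is at sorted index 1

Answer: q$ppqp
1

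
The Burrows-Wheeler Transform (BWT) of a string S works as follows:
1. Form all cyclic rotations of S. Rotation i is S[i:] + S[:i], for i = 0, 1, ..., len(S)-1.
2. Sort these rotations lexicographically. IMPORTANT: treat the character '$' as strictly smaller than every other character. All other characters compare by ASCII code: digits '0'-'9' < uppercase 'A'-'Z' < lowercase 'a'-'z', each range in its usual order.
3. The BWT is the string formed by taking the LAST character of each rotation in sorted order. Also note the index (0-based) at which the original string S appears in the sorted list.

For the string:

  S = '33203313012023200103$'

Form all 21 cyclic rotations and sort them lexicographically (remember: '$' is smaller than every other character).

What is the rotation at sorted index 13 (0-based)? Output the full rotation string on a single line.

Answer: 23200103$332033130120

Derivation:
All 21 rotations (rotation i = S[i:]+S[:i]):
  rot[0] = 33203313012023200103$
  rot[1] = 3203313012023200103$3
  rot[2] = 203313012023200103$33
  rot[3] = 03313012023200103$332
  rot[4] = 3313012023200103$3320
  rot[5] = 313012023200103$33203
  rot[6] = 13012023200103$332033
  rot[7] = 3012023200103$3320331
  rot[8] = 012023200103$33203313
  rot[9] = 12023200103$332033130
  rot[10] = 2023200103$3320331301
  rot[11] = 023200103$33203313012
  rot[12] = 23200103$332033130120
  rot[13] = 3200103$3320331301202
  rot[14] = 200103$33203313012023
  rot[15] = 00103$332033130120232
  rot[16] = 0103$3320331301202320
  rot[17] = 103$33203313012023200
  rot[18] = 03$332033130120232001
  rot[19] = 3$3320331301202320010
  rot[20] = $33203313012023200103
Sorted (with $ < everything):
  sorted[0] = $33203313012023200103
  sorted[1] = 00103$332033130120232
  sorted[2] = 0103$3320331301202320
  sorted[3] = 012023200103$33203313
  sorted[4] = 023200103$33203313012
  sorted[5] = 03$332033130120232001
  sorted[6] = 03313012023200103$332
  sorted[7] = 103$33203313012023200
  sorted[8] = 12023200103$332033130
  sorted[9] = 13012023200103$332033
  sorted[10] = 200103$33203313012023
  sorted[11] = 2023200103$3320331301
  sorted[12] = 203313012023200103$33
  sorted[13] = 23200103$332033130120
  sorted[14] = 3$3320331301202320010
  sorted[15] = 3012023200103$3320331
  sorted[16] = 313012023200103$33203
  sorted[17] = 3200103$3320331301202
  sorted[18] = 3203313012023200103$3
  sorted[19] = 3313012023200103$3320
  sorted[20] = 33203313012023200103$
sorted[13] = 23200103$332033130120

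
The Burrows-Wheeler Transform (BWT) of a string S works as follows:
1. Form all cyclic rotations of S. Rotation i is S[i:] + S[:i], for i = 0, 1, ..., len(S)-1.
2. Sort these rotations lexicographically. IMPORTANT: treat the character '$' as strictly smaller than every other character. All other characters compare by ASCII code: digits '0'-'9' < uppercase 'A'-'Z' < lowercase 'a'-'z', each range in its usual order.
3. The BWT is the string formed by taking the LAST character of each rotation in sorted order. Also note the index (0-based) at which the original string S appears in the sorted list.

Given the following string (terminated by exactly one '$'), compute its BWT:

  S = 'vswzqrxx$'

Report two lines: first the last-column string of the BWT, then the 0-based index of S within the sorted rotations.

Answer: xzqv$sxrw
4

Derivation:
All 9 rotations (rotation i = S[i:]+S[:i]):
  rot[0] = vswzqrxx$
  rot[1] = swzqrxx$v
  rot[2] = wzqrxx$vs
  rot[3] = zqrxx$vsw
  rot[4] = qrxx$vswz
  rot[5] = rxx$vswzq
  rot[6] = xx$vswzqr
  rot[7] = x$vswzqrx
  rot[8] = $vswzqrxx
Sorted (with $ < everything):
  sorted[0] = $vswzqrxx  (last char: 'x')
  sorted[1] = qrxx$vswz  (last char: 'z')
  sorted[2] = rxx$vswzq  (last char: 'q')
  sorted[3] = swzqrxx$v  (last char: 'v')
  sorted[4] = vswzqrxx$  (last char: '$')
  sorted[5] = wzqrxx$vs  (last char: 's')
  sorted[6] = x$vswzqrx  (last char: 'x')
  sorted[7] = xx$vswzqr  (last char: 'r')
  sorted[8] = zqrxx$vsw  (last char: 'w')
Last column: xzqv$sxrw
Original string S is at sorted index 4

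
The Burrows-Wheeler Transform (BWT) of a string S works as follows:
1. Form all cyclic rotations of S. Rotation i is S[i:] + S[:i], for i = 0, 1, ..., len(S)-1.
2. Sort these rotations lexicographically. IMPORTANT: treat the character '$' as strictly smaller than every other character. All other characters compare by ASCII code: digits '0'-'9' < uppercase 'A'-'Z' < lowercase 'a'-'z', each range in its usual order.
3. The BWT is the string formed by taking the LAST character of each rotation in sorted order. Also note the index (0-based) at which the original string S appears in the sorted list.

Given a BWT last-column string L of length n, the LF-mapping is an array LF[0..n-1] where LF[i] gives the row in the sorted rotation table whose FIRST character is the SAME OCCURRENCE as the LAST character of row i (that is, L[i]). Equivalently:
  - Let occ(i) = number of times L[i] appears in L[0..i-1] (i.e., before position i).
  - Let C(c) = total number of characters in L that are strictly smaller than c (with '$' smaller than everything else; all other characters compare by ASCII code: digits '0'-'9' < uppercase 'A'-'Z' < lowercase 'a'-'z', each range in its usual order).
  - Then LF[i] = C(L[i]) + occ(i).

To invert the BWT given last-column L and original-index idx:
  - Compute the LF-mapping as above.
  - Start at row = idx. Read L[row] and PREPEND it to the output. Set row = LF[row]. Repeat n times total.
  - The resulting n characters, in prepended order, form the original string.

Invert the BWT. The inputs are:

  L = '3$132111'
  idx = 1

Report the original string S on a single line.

LF mapping: 6 0 1 7 5 2 3 4
Walk LF starting at row 1, prepending L[row]:
  step 1: row=1, L[1]='$', prepend. Next row=LF[1]=0
  step 2: row=0, L[0]='3', prepend. Next row=LF[0]=6
  step 3: row=6, L[6]='1', prepend. Next row=LF[6]=3
  step 4: row=3, L[3]='3', prepend. Next row=LF[3]=7
  step 5: row=7, L[7]='1', prepend. Next row=LF[7]=4
  step 6: row=4, L[4]='2', prepend. Next row=LF[4]=5
  step 7: row=5, L[5]='1', prepend. Next row=LF[5]=2
  step 8: row=2, L[2]='1', prepend. Next row=LF[2]=1
Reversed output: 1121313$

Answer: 1121313$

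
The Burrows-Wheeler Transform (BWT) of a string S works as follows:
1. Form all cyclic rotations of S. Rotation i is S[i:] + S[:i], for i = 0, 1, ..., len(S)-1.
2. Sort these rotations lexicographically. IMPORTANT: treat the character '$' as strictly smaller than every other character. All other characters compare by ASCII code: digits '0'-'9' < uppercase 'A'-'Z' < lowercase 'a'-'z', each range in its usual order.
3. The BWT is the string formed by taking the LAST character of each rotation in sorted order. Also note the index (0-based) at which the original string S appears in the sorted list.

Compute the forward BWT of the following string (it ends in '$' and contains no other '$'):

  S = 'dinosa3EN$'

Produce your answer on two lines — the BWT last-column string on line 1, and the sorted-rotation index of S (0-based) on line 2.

Answer: Na3Es$dino
5

Derivation:
All 10 rotations (rotation i = S[i:]+S[:i]):
  rot[0] = dinosa3EN$
  rot[1] = inosa3EN$d
  rot[2] = nosa3EN$di
  rot[3] = osa3EN$din
  rot[4] = sa3EN$dino
  rot[5] = a3EN$dinos
  rot[6] = 3EN$dinosa
  rot[7] = EN$dinosa3
  rot[8] = N$dinosa3E
  rot[9] = $dinosa3EN
Sorted (with $ < everything):
  sorted[0] = $dinosa3EN  (last char: 'N')
  sorted[1] = 3EN$dinosa  (last char: 'a')
  sorted[2] = EN$dinosa3  (last char: '3')
  sorted[3] = N$dinosa3E  (last char: 'E')
  sorted[4] = a3EN$dinos  (last char: 's')
  sorted[5] = dinosa3EN$  (last char: '$')
  sorted[6] = inosa3EN$d  (last char: 'd')
  sorted[7] = nosa3EN$di  (last char: 'i')
  sorted[8] = osa3EN$din  (last char: 'n')
  sorted[9] = sa3EN$dino  (last char: 'o')
Last column: Na3Es$dino
Original string S is at sorted index 5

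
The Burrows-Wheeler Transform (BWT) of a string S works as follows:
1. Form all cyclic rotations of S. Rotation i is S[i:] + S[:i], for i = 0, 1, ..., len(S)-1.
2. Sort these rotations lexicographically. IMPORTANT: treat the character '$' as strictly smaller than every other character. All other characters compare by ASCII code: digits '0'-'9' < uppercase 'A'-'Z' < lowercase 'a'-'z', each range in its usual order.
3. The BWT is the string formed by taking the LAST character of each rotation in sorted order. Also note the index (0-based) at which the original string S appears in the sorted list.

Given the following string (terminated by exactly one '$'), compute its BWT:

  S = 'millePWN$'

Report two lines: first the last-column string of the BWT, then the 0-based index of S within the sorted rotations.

Answer: NWePlmli$
8

Derivation:
All 9 rotations (rotation i = S[i:]+S[:i]):
  rot[0] = millePWN$
  rot[1] = illePWN$m
  rot[2] = llePWN$mi
  rot[3] = lePWN$mil
  rot[4] = ePWN$mill
  rot[5] = PWN$mille
  rot[6] = WN$milleP
  rot[7] = N$millePW
  rot[8] = $millePWN
Sorted (with $ < everything):
  sorted[0] = $millePWN  (last char: 'N')
  sorted[1] = N$millePW  (last char: 'W')
  sorted[2] = PWN$mille  (last char: 'e')
  sorted[3] = WN$milleP  (last char: 'P')
  sorted[4] = ePWN$mill  (last char: 'l')
  sorted[5] = illePWN$m  (last char: 'm')
  sorted[6] = lePWN$mil  (last char: 'l')
  sorted[7] = llePWN$mi  (last char: 'i')
  sorted[8] = millePWN$  (last char: '$')
Last column: NWePlmli$
Original string S is at sorted index 8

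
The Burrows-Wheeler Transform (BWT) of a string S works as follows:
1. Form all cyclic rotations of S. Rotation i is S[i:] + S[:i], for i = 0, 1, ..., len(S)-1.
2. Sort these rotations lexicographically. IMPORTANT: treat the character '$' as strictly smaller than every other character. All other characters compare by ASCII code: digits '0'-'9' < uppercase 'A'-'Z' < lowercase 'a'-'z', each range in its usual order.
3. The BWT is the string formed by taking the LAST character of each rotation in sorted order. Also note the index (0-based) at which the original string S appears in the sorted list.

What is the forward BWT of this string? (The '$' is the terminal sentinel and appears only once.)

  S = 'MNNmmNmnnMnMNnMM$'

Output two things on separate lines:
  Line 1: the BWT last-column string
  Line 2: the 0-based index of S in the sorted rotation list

Answer: MMn$nnMNmMmNNNMnm
3

Derivation:
All 17 rotations (rotation i = S[i:]+S[:i]):
  rot[0] = MNNmmNmnnMnMNnMM$
  rot[1] = NNmmNmnnMnMNnMM$M
  rot[2] = NmmNmnnMnMNnMM$MN
  rot[3] = mmNmnnMnMNnMM$MNN
  rot[4] = mNmnnMnMNnMM$MNNm
  rot[5] = NmnnMnMNnMM$MNNmm
  rot[6] = mnnMnMNnMM$MNNmmN
  rot[7] = nnMnMNnMM$MNNmmNm
  rot[8] = nMnMNnMM$MNNmmNmn
  rot[9] = MnMNnMM$MNNmmNmnn
  rot[10] = nMNnMM$MNNmmNmnnM
  rot[11] = MNnMM$MNNmmNmnnMn
  rot[12] = NnMM$MNNmmNmnnMnM
  rot[13] = nMM$MNNmmNmnnMnMN
  rot[14] = MM$MNNmmNmnnMnMNn
  rot[15] = M$MNNmmNmnnMnMNnM
  rot[16] = $MNNmmNmnnMnMNnMM
Sorted (with $ < everything):
  sorted[0] = $MNNmmNmnnMnMNnMM  (last char: 'M')
  sorted[1] = M$MNNmmNmnnMnMNnM  (last char: 'M')
  sorted[2] = MM$MNNmmNmnnMnMNn  (last char: 'n')
  sorted[3] = MNNmmNmnnMnMNnMM$  (last char: '$')
  sorted[4] = MNnMM$MNNmmNmnnMn  (last char: 'n')
  sorted[5] = MnMNnMM$MNNmmNmnn  (last char: 'n')
  sorted[6] = NNmmNmnnMnMNnMM$M  (last char: 'M')
  sorted[7] = NmmNmnnMnMNnMM$MN  (last char: 'N')
  sorted[8] = NmnnMnMNnMM$MNNmm  (last char: 'm')
  sorted[9] = NnMM$MNNmmNmnnMnM  (last char: 'M')
  sorted[10] = mNmnnMnMNnMM$MNNm  (last char: 'm')
  sorted[11] = mmNmnnMnMNnMM$MNN  (last char: 'N')
  sorted[12] = mnnMnMNnMM$MNNmmN  (last char: 'N')
  sorted[13] = nMM$MNNmmNmnnMnMN  (last char: 'N')
  sorted[14] = nMNnMM$MNNmmNmnnM  (last char: 'M')
  sorted[15] = nMnMNnMM$MNNmmNmn  (last char: 'n')
  sorted[16] = nnMnMNnMM$MNNmmNm  (last char: 'm')
Last column: MMn$nnMNmMmNNNMnm
Original string S is at sorted index 3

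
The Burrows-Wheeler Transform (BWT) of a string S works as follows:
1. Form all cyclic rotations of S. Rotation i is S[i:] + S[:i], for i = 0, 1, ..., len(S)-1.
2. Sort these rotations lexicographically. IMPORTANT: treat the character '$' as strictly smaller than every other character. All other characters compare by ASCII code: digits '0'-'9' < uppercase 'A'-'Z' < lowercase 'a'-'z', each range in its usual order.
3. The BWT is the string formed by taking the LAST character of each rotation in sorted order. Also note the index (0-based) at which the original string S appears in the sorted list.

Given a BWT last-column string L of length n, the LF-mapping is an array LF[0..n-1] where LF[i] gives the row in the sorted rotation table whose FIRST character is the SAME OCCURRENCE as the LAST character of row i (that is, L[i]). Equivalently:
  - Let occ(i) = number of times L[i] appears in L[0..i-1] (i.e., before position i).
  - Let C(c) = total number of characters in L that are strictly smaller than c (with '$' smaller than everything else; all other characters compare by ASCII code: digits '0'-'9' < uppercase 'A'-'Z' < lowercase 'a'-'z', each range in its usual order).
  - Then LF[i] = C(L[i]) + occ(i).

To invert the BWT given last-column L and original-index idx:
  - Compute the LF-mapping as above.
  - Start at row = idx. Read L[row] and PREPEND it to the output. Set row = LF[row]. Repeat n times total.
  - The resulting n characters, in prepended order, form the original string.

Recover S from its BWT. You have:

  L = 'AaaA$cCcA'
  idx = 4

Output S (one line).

LF mapping: 1 5 6 2 0 7 4 8 3
Walk LF starting at row 4, prepending L[row]:
  step 1: row=4, L[4]='$', prepend. Next row=LF[4]=0
  step 2: row=0, L[0]='A', prepend. Next row=LF[0]=1
  step 3: row=1, L[1]='a', prepend. Next row=LF[1]=5
  step 4: row=5, L[5]='c', prepend. Next row=LF[5]=7
  step 5: row=7, L[7]='c', prepend. Next row=LF[7]=8
  step 6: row=8, L[8]='A', prepend. Next row=LF[8]=3
  step 7: row=3, L[3]='A', prepend. Next row=LF[3]=2
  step 8: row=2, L[2]='a', prepend. Next row=LF[2]=6
  step 9: row=6, L[6]='C', prepend. Next row=LF[6]=4
Reversed output: CaAAccaA$

Answer: CaAAccaA$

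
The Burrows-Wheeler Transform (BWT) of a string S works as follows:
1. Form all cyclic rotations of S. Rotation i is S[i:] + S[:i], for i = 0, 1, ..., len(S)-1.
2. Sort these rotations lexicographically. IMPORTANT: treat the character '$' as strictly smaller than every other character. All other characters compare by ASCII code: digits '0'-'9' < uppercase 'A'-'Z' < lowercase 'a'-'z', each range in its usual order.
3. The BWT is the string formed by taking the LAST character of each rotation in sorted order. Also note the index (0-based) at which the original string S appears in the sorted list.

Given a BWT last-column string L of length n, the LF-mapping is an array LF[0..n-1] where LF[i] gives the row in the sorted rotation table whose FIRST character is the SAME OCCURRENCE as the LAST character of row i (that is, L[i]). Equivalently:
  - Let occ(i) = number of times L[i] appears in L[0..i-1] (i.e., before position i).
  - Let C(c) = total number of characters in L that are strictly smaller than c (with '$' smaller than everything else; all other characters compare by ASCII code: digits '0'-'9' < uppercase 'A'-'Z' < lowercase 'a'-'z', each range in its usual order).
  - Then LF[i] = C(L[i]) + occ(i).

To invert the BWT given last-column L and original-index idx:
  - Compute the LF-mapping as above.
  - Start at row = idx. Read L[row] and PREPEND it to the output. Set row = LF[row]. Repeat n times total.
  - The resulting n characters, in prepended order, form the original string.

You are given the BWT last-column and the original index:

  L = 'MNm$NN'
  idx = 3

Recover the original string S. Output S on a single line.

LF mapping: 1 2 5 0 3 4
Walk LF starting at row 3, prepending L[row]:
  step 1: row=3, L[3]='$', prepend. Next row=LF[3]=0
  step 2: row=0, L[0]='M', prepend. Next row=LF[0]=1
  step 3: row=1, L[1]='N', prepend. Next row=LF[1]=2
  step 4: row=2, L[2]='m', prepend. Next row=LF[2]=5
  step 5: row=5, L[5]='N', prepend. Next row=LF[5]=4
  step 6: row=4, L[4]='N', prepend. Next row=LF[4]=3
Reversed output: NNmNM$

Answer: NNmNM$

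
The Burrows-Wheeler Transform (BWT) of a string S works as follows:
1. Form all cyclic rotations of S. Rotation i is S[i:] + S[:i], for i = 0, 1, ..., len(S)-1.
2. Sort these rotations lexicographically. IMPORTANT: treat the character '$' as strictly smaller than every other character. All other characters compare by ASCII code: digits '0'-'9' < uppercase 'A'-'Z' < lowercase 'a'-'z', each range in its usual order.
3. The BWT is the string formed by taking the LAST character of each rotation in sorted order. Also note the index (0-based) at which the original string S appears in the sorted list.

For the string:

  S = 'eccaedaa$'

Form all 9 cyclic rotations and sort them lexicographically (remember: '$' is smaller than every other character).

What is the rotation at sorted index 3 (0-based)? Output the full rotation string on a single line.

All 9 rotations (rotation i = S[i:]+S[:i]):
  rot[0] = eccaedaa$
  rot[1] = ccaedaa$e
  rot[2] = caedaa$ec
  rot[3] = aedaa$ecc
  rot[4] = edaa$ecca
  rot[5] = daa$eccae
  rot[6] = aa$eccaed
  rot[7] = a$eccaeda
  rot[8] = $eccaedaa
Sorted (with $ < everything):
  sorted[0] = $eccaedaa
  sorted[1] = a$eccaeda
  sorted[2] = aa$eccaed
  sorted[3] = aedaa$ecc
  sorted[4] = caedaa$ec
  sorted[5] = ccaedaa$e
  sorted[6] = daa$eccae
  sorted[7] = eccaedaa$
  sorted[8] = edaa$ecca
sorted[3] = aedaa$ecc

Answer: aedaa$ecc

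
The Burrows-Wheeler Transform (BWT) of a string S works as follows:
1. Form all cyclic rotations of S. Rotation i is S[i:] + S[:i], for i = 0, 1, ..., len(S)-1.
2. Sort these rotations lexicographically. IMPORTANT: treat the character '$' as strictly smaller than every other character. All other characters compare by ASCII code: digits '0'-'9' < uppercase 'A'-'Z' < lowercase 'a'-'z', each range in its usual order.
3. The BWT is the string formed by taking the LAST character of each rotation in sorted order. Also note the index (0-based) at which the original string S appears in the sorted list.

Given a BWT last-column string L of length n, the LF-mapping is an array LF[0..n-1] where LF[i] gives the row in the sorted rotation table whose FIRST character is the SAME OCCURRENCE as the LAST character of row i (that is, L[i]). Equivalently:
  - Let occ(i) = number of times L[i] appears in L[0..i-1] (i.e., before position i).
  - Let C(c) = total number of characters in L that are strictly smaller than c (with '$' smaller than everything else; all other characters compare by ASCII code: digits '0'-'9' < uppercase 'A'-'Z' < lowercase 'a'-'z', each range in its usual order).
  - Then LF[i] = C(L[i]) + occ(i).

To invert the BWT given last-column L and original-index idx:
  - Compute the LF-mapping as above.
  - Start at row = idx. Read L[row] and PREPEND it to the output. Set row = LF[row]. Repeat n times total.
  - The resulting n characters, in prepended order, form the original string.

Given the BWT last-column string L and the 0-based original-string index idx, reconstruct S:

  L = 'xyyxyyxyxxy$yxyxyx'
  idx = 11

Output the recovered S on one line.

LF mapping: 1 9 10 2 11 12 3 13 4 5 14 0 15 6 16 7 17 8
Walk LF starting at row 11, prepending L[row]:
  step 1: row=11, L[11]='$', prepend. Next row=LF[11]=0
  step 2: row=0, L[0]='x', prepend. Next row=LF[0]=1
  step 3: row=1, L[1]='y', prepend. Next row=LF[1]=9
  step 4: row=9, L[9]='x', prepend. Next row=LF[9]=5
  step 5: row=5, L[5]='y', prepend. Next row=LF[5]=12
  step 6: row=12, L[12]='y', prepend. Next row=LF[12]=15
  step 7: row=15, L[15]='x', prepend. Next row=LF[15]=7
  step 8: row=7, L[7]='y', prepend. Next row=LF[7]=13
  step 9: row=13, L[13]='x', prepend. Next row=LF[13]=6
  step 10: row=6, L[6]='x', prepend. Next row=LF[6]=3
  step 11: row=3, L[3]='x', prepend. Next row=LF[3]=2
  step 12: row=2, L[2]='y', prepend. Next row=LF[2]=10
  step 13: row=10, L[10]='y', prepend. Next row=LF[10]=14
  step 14: row=14, L[14]='y', prepend. Next row=LF[14]=16
  step 15: row=16, L[16]='y', prepend. Next row=LF[16]=17
  step 16: row=17, L[17]='x', prepend. Next row=LF[17]=8
  step 17: row=8, L[8]='x', prepend. Next row=LF[8]=4
  step 18: row=4, L[4]='y', prepend. Next row=LF[4]=11
Reversed output: yxxyyyyxxxyxyyxyx$

Answer: yxxyyyyxxxyxyyxyx$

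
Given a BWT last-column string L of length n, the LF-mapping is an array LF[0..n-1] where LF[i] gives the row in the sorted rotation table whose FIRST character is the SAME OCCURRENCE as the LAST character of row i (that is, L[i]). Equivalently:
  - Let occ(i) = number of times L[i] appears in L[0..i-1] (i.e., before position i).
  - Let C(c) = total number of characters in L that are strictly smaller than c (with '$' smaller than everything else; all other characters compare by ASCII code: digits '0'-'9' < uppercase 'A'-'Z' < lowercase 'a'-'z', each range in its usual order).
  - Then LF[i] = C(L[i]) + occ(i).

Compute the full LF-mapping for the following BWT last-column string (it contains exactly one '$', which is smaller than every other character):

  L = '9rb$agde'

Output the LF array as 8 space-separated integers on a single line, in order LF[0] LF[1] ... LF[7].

Answer: 1 7 3 0 2 6 4 5

Derivation:
Char counts: '$':1, '9':1, 'a':1, 'b':1, 'd':1, 'e':1, 'g':1, 'r':1
C (first-col start): C('$')=0, C('9')=1, C('a')=2, C('b')=3, C('d')=4, C('e')=5, C('g')=6, C('r')=7
L[0]='9': occ=0, LF[0]=C('9')+0=1+0=1
L[1]='r': occ=0, LF[1]=C('r')+0=7+0=7
L[2]='b': occ=0, LF[2]=C('b')+0=3+0=3
L[3]='$': occ=0, LF[3]=C('$')+0=0+0=0
L[4]='a': occ=0, LF[4]=C('a')+0=2+0=2
L[5]='g': occ=0, LF[5]=C('g')+0=6+0=6
L[6]='d': occ=0, LF[6]=C('d')+0=4+0=4
L[7]='e': occ=0, LF[7]=C('e')+0=5+0=5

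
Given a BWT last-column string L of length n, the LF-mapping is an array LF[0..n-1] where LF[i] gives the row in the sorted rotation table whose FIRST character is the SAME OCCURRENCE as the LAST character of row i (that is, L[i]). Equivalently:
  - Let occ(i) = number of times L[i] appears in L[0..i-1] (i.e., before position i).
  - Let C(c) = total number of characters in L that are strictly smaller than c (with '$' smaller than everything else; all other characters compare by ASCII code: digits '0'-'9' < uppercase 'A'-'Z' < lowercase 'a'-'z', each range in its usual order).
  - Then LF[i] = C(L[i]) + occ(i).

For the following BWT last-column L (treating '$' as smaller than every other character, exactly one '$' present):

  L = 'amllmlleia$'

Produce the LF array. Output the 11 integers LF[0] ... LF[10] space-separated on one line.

Char counts: '$':1, 'a':2, 'e':1, 'i':1, 'l':4, 'm':2
C (first-col start): C('$')=0, C('a')=1, C('e')=3, C('i')=4, C('l')=5, C('m')=9
L[0]='a': occ=0, LF[0]=C('a')+0=1+0=1
L[1]='m': occ=0, LF[1]=C('m')+0=9+0=9
L[2]='l': occ=0, LF[2]=C('l')+0=5+0=5
L[3]='l': occ=1, LF[3]=C('l')+1=5+1=6
L[4]='m': occ=1, LF[4]=C('m')+1=9+1=10
L[5]='l': occ=2, LF[5]=C('l')+2=5+2=7
L[6]='l': occ=3, LF[6]=C('l')+3=5+3=8
L[7]='e': occ=0, LF[7]=C('e')+0=3+0=3
L[8]='i': occ=0, LF[8]=C('i')+0=4+0=4
L[9]='a': occ=1, LF[9]=C('a')+1=1+1=2
L[10]='$': occ=0, LF[10]=C('$')+0=0+0=0

Answer: 1 9 5 6 10 7 8 3 4 2 0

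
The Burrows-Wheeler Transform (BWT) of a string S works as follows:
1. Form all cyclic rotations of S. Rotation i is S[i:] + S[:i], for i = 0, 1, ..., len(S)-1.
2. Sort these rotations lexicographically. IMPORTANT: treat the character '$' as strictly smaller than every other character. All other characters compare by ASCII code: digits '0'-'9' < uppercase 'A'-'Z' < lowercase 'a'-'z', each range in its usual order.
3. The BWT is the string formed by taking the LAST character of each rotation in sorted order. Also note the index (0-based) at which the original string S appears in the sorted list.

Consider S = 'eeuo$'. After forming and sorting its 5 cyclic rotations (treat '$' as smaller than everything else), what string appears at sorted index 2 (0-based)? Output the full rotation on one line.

All 5 rotations (rotation i = S[i:]+S[:i]):
  rot[0] = eeuo$
  rot[1] = euo$e
  rot[2] = uo$ee
  rot[3] = o$eeu
  rot[4] = $eeuo
Sorted (with $ < everything):
  sorted[0] = $eeuo
  sorted[1] = eeuo$
  sorted[2] = euo$e
  sorted[3] = o$eeu
  sorted[4] = uo$ee
sorted[2] = euo$e

Answer: euo$e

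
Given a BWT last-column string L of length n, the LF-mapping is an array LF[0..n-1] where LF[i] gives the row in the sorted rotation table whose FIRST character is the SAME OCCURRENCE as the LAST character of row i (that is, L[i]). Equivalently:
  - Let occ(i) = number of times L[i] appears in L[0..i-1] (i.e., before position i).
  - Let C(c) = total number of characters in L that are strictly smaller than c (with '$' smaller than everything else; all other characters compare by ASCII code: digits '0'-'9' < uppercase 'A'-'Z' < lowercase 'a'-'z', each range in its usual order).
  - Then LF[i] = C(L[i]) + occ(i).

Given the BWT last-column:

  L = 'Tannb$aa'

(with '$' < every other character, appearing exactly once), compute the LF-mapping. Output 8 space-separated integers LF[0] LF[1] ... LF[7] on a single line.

Char counts: '$':1, 'T':1, 'a':3, 'b':1, 'n':2
C (first-col start): C('$')=0, C('T')=1, C('a')=2, C('b')=5, C('n')=6
L[0]='T': occ=0, LF[0]=C('T')+0=1+0=1
L[1]='a': occ=0, LF[1]=C('a')+0=2+0=2
L[2]='n': occ=0, LF[2]=C('n')+0=6+0=6
L[3]='n': occ=1, LF[3]=C('n')+1=6+1=7
L[4]='b': occ=0, LF[4]=C('b')+0=5+0=5
L[5]='$': occ=0, LF[5]=C('$')+0=0+0=0
L[6]='a': occ=1, LF[6]=C('a')+1=2+1=3
L[7]='a': occ=2, LF[7]=C('a')+2=2+2=4

Answer: 1 2 6 7 5 0 3 4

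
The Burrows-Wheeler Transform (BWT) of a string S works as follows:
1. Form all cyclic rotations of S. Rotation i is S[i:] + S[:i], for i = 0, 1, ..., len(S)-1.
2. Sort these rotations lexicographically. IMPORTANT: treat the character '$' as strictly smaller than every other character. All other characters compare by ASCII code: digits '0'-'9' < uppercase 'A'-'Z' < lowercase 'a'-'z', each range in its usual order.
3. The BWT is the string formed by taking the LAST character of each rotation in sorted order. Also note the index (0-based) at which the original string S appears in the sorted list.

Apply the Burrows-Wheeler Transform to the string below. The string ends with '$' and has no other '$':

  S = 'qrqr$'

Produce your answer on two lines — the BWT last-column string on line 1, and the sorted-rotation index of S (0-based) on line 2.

Answer: rr$qq
2

Derivation:
All 5 rotations (rotation i = S[i:]+S[:i]):
  rot[0] = qrqr$
  rot[1] = rqr$q
  rot[2] = qr$qr
  rot[3] = r$qrq
  rot[4] = $qrqr
Sorted (with $ < everything):
  sorted[0] = $qrqr  (last char: 'r')
  sorted[1] = qr$qr  (last char: 'r')
  sorted[2] = qrqr$  (last char: '$')
  sorted[3] = r$qrq  (last char: 'q')
  sorted[4] = rqr$q  (last char: 'q')
Last column: rr$qq
Original string S is at sorted index 2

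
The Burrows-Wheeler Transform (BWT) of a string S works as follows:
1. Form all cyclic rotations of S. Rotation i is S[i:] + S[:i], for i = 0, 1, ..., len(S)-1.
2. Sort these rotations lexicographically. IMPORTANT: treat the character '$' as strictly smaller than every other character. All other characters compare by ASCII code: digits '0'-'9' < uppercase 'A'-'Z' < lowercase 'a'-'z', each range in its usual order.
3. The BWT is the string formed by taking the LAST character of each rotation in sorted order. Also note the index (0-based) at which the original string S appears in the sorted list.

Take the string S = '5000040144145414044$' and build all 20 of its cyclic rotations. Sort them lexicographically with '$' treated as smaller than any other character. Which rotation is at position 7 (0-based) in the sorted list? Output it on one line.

All 20 rotations (rotation i = S[i:]+S[:i]):
  rot[0] = 5000040144145414044$
  rot[1] = 000040144145414044$5
  rot[2] = 00040144145414044$50
  rot[3] = 0040144145414044$500
  rot[4] = 040144145414044$5000
  rot[5] = 40144145414044$50000
  rot[6] = 0144145414044$500004
  rot[7] = 144145414044$5000040
  rot[8] = 44145414044$50000401
  rot[9] = 4145414044$500004014
  rot[10] = 145414044$5000040144
  rot[11] = 45414044$50000401441
  rot[12] = 5414044$500004014414
  rot[13] = 414044$5000040144145
  rot[14] = 14044$50000401441454
  rot[15] = 4044$500004014414541
  rot[16] = 044$5000040144145414
  rot[17] = 44$50000401441454140
  rot[18] = 4$500004014414541404
  rot[19] = $5000040144145414044
Sorted (with $ < everything):
  sorted[0] = $5000040144145414044
  sorted[1] = 000040144145414044$5
  sorted[2] = 00040144145414044$50
  sorted[3] = 0040144145414044$500
  sorted[4] = 0144145414044$500004
  sorted[5] = 040144145414044$5000
  sorted[6] = 044$5000040144145414
  sorted[7] = 14044$50000401441454
  sorted[8] = 144145414044$5000040
  sorted[9] = 145414044$5000040144
  sorted[10] = 4$500004014414541404
  sorted[11] = 40144145414044$50000
  sorted[12] = 4044$500004014414541
  sorted[13] = 414044$5000040144145
  sorted[14] = 4145414044$500004014
  sorted[15] = 44$50000401441454140
  sorted[16] = 44145414044$50000401
  sorted[17] = 45414044$50000401441
  sorted[18] = 5000040144145414044$
  sorted[19] = 5414044$500004014414
sorted[7] = 14044$50000401441454

Answer: 14044$50000401441454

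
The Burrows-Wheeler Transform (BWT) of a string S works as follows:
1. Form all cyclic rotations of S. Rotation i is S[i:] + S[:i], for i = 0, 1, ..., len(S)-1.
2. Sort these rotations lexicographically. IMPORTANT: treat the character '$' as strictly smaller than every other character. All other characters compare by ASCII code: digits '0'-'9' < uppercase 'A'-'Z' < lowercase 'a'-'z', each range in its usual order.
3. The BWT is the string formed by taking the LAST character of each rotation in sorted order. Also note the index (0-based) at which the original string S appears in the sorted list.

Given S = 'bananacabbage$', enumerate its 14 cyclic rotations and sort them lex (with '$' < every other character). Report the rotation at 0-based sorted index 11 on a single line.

All 14 rotations (rotation i = S[i:]+S[:i]):
  rot[0] = bananacabbage$
  rot[1] = ananacabbage$b
  rot[2] = nanacabbage$ba
  rot[3] = anacabbage$ban
  rot[4] = nacabbage$bana
  rot[5] = acabbage$banan
  rot[6] = cabbage$banana
  rot[7] = abbage$bananac
  rot[8] = bbage$bananaca
  rot[9] = bage$bananacab
  rot[10] = age$bananacabb
  rot[11] = ge$bananacabba
  rot[12] = e$bananacabbag
  rot[13] = $bananacabbage
Sorted (with $ < everything):
  sorted[0] = $bananacabbage
  sorted[1] = abbage$bananac
  sorted[2] = acabbage$banan
  sorted[3] = age$bananacabb
  sorted[4] = anacabbage$ban
  sorted[5] = ananacabbage$b
  sorted[6] = bage$bananacab
  sorted[7] = bananacabbage$
  sorted[8] = bbage$bananaca
  sorted[9] = cabbage$banana
  sorted[10] = e$bananacabbag
  sorted[11] = ge$bananacabba
  sorted[12] = nacabbage$bana
  sorted[13] = nanacabbage$ba
sorted[11] = ge$bananacabba

Answer: ge$bananacabba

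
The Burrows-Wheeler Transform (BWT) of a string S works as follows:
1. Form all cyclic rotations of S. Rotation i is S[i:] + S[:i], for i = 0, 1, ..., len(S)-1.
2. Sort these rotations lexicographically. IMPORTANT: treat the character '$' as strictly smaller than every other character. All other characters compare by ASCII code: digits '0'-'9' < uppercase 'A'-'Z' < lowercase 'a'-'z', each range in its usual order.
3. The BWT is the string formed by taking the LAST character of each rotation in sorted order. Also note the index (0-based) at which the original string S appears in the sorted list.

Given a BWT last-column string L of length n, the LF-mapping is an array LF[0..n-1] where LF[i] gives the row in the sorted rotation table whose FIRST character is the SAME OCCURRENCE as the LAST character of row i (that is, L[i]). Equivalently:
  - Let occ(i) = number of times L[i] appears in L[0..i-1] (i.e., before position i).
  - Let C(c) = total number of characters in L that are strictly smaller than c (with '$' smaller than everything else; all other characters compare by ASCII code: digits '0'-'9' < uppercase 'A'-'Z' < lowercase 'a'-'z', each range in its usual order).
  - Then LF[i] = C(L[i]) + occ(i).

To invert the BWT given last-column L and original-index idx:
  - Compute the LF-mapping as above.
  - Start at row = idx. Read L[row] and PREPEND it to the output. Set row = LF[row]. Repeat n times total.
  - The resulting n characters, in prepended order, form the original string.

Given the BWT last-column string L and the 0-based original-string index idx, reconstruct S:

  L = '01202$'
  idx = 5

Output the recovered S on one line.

Answer: 22010$

Derivation:
LF mapping: 1 3 4 2 5 0
Walk LF starting at row 5, prepending L[row]:
  step 1: row=5, L[5]='$', prepend. Next row=LF[5]=0
  step 2: row=0, L[0]='0', prepend. Next row=LF[0]=1
  step 3: row=1, L[1]='1', prepend. Next row=LF[1]=3
  step 4: row=3, L[3]='0', prepend. Next row=LF[3]=2
  step 5: row=2, L[2]='2', prepend. Next row=LF[2]=4
  step 6: row=4, L[4]='2', prepend. Next row=LF[4]=5
Reversed output: 22010$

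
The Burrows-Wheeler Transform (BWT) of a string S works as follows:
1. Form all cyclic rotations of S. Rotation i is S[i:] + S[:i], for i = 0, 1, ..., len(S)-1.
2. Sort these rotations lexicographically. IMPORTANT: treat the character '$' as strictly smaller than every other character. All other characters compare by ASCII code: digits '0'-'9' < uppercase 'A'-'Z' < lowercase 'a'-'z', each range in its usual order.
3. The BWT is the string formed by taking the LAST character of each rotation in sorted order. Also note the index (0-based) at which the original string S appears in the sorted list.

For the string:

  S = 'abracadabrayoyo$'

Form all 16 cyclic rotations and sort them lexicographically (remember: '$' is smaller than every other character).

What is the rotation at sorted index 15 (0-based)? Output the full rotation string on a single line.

All 16 rotations (rotation i = S[i:]+S[:i]):
  rot[0] = abracadabrayoyo$
  rot[1] = bracadabrayoyo$a
  rot[2] = racadabrayoyo$ab
  rot[3] = acadabrayoyo$abr
  rot[4] = cadabrayoyo$abra
  rot[5] = adabrayoyo$abrac
  rot[6] = dabrayoyo$abraca
  rot[7] = abrayoyo$abracad
  rot[8] = brayoyo$abracada
  rot[9] = rayoyo$abracadab
  rot[10] = ayoyo$abracadabr
  rot[11] = yoyo$abracadabra
  rot[12] = oyo$abracadabray
  rot[13] = yo$abracadabrayo
  rot[14] = o$abracadabrayoy
  rot[15] = $abracadabrayoyo
Sorted (with $ < everything):
  sorted[0] = $abracadabrayoyo
  sorted[1] = abracadabrayoyo$
  sorted[2] = abrayoyo$abracad
  sorted[3] = acadabrayoyo$abr
  sorted[4] = adabrayoyo$abrac
  sorted[5] = ayoyo$abracadabr
  sorted[6] = bracadabrayoyo$a
  sorted[7] = brayoyo$abracada
  sorted[8] = cadabrayoyo$abra
  sorted[9] = dabrayoyo$abraca
  sorted[10] = o$abracadabrayoy
  sorted[11] = oyo$abracadabray
  sorted[12] = racadabrayoyo$ab
  sorted[13] = rayoyo$abracadab
  sorted[14] = yo$abracadabrayo
  sorted[15] = yoyo$abracadabra
sorted[15] = yoyo$abracadabra

Answer: yoyo$abracadabra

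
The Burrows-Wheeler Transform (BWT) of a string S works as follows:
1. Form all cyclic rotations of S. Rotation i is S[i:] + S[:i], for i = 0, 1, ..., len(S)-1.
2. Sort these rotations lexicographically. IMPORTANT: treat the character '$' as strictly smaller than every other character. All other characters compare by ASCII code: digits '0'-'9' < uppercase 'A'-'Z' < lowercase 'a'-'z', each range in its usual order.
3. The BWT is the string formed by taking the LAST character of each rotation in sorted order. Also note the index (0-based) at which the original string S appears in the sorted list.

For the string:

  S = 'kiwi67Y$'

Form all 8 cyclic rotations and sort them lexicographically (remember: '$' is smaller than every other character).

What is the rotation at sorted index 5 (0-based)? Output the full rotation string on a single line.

All 8 rotations (rotation i = S[i:]+S[:i]):
  rot[0] = kiwi67Y$
  rot[1] = iwi67Y$k
  rot[2] = wi67Y$ki
  rot[3] = i67Y$kiw
  rot[4] = 67Y$kiwi
  rot[5] = 7Y$kiwi6
  rot[6] = Y$kiwi67
  rot[7] = $kiwi67Y
Sorted (with $ < everything):
  sorted[0] = $kiwi67Y
  sorted[1] = 67Y$kiwi
  sorted[2] = 7Y$kiwi6
  sorted[3] = Y$kiwi67
  sorted[4] = i67Y$kiw
  sorted[5] = iwi67Y$k
  sorted[6] = kiwi67Y$
  sorted[7] = wi67Y$ki
sorted[5] = iwi67Y$k

Answer: iwi67Y$k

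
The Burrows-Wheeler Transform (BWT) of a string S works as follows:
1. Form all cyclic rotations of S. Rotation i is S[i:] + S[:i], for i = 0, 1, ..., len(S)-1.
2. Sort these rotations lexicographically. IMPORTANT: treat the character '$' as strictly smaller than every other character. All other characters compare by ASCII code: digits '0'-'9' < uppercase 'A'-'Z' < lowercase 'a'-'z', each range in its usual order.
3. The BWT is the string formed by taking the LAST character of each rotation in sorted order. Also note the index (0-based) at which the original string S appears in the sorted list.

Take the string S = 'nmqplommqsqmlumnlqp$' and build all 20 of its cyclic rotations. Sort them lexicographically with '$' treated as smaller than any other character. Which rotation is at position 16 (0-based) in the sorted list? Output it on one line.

All 20 rotations (rotation i = S[i:]+S[:i]):
  rot[0] = nmqplommqsqmlumnlqp$
  rot[1] = mqplommqsqmlumnlqp$n
  rot[2] = qplommqsqmlumnlqp$nm
  rot[3] = plommqsqmlumnlqp$nmq
  rot[4] = lommqsqmlumnlqp$nmqp
  rot[5] = ommqsqmlumnlqp$nmqpl
  rot[6] = mmqsqmlumnlqp$nmqplo
  rot[7] = mqsqmlumnlqp$nmqplom
  rot[8] = qsqmlumnlqp$nmqplomm
  rot[9] = sqmlumnlqp$nmqplommq
  rot[10] = qmlumnlqp$nmqplommqs
  rot[11] = mlumnlqp$nmqplommqsq
  rot[12] = lumnlqp$nmqplommqsqm
  rot[13] = umnlqp$nmqplommqsqml
  rot[14] = mnlqp$nmqplommqsqmlu
  rot[15] = nlqp$nmqplommqsqmlum
  rot[16] = lqp$nmqplommqsqmlumn
  rot[17] = qp$nmqplommqsqmlumnl
  rot[18] = p$nmqplommqsqmlumnlq
  rot[19] = $nmqplommqsqmlumnlqp
Sorted (with $ < everything):
  sorted[0] = $nmqplommqsqmlumnlqp
  sorted[1] = lommqsqmlumnlqp$nmqp
  sorted[2] = lqp$nmqplommqsqmlumn
  sorted[3] = lumnlqp$nmqplommqsqm
  sorted[4] = mlumnlqp$nmqplommqsq
  sorted[5] = mmqsqmlumnlqp$nmqplo
  sorted[6] = mnlqp$nmqplommqsqmlu
  sorted[7] = mqplommqsqmlumnlqp$n
  sorted[8] = mqsqmlumnlqp$nmqplom
  sorted[9] = nlqp$nmqplommqsqmlum
  sorted[10] = nmqplommqsqmlumnlqp$
  sorted[11] = ommqsqmlumnlqp$nmqpl
  sorted[12] = p$nmqplommqsqmlumnlq
  sorted[13] = plommqsqmlumnlqp$nmq
  sorted[14] = qmlumnlqp$nmqplommqs
  sorted[15] = qp$nmqplommqsqmlumnl
  sorted[16] = qplommqsqmlumnlqp$nm
  sorted[17] = qsqmlumnlqp$nmqplomm
  sorted[18] = sqmlumnlqp$nmqplommq
  sorted[19] = umnlqp$nmqplommqsqml
sorted[16] = qplommqsqmlumnlqp$nm

Answer: qplommqsqmlumnlqp$nm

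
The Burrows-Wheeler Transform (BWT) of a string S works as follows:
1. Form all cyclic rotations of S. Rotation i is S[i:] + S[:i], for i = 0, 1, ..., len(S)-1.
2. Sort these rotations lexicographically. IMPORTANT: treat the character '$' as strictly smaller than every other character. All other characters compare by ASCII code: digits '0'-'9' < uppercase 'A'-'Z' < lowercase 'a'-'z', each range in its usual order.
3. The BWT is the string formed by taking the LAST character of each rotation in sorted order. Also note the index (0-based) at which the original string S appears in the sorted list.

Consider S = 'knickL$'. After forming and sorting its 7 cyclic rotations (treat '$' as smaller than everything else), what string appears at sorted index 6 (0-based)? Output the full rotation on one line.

All 7 rotations (rotation i = S[i:]+S[:i]):
  rot[0] = knickL$
  rot[1] = nickL$k
  rot[2] = ickL$kn
  rot[3] = ckL$kni
  rot[4] = kL$knic
  rot[5] = L$knick
  rot[6] = $knickL
Sorted (with $ < everything):
  sorted[0] = $knickL
  sorted[1] = L$knick
  sorted[2] = ckL$kni
  sorted[3] = ickL$kn
  sorted[4] = kL$knic
  sorted[5] = knickL$
  sorted[6] = nickL$k
sorted[6] = nickL$k

Answer: nickL$k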